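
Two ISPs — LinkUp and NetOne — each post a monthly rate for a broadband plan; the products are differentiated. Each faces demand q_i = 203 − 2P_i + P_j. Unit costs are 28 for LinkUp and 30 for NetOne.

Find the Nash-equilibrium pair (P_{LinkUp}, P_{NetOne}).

LinkUp's profit: π = (P_{LinkUp} − 28)(203 − 2P_{LinkUp} + P_{NetOne}).
∂π/∂P_{LinkUp} = 259 − 4P_{LinkUp} + P_{NetOne} = 0 ⇒ P_{LinkUp} = 64.75 + 0.25P_{NetOne}.
Similarly P_{NetOne} = 65.75 + 0.25P_{LinkUp}.
Plugging P_{NetOne} into LinkUp's best response: P_{LinkUp} = 64.75 + 0.25(65.75 + 0.25P_{LinkUp}) ⇒ 0.9375P_{LinkUp} = 81.1875, so P_{LinkUp} = 86.6.
Then P_{NetOne} = 65.75 + 0.25·86.6 = 87.4.

86.6, 87.4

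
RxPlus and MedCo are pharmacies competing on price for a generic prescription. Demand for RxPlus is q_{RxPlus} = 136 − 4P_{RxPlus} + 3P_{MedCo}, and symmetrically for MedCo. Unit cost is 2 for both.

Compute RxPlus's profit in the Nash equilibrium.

2872.96

RxPlus's profit: π = (P_{RxPlus} − 2)(136 − 4P_{RxPlus} + 3P_{MedCo}).
∂π/∂P_{RxPlus} = 144 − 8P_{RxPlus} + 3P_{MedCo} = 0 ⇒ P_{RxPlus} = 18 + 0.375P_{MedCo}.
Setting P_{RxPlus} = P_{MedCo} in the reaction function: P_{RxPlus} = 18 + 0.375P_{RxPlus}, so P_{RxPlus} = 18 / 0.625 = 28.8.
q_{RxPlus} = 136 − 4·28.8 + 3·28.8 = 107.2.
Profit = (28.8 − 2)·107.2 = 2872.96.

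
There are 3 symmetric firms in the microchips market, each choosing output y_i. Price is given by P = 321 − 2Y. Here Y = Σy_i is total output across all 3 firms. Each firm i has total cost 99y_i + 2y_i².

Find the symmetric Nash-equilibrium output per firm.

18.5

A representative firm's profit is π_i = y_i(321 − 2Y) − 99y_i − 2y_i², with Y = y_i + Σ_{j≠i} y_j.
First-order condition: 222 − 8y_i − 2Σ_{j≠i} y_j = 0.
In a symmetric equilibrium every firm chooses the same y, so Σ_{j≠i} y_j = 2y. The condition becomes 222 − 12y = 0, giving y = 222/12 = 18.5.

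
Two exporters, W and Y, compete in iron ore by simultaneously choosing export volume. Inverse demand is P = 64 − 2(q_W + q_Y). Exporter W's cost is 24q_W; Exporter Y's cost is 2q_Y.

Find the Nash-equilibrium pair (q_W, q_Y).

3, 14

Exporter W's profit: π = q_W(64 − 2(q_W + q_Y)) − 24q_W.
∂π/∂q_W = 40 − 4q_W − 2q_Y = 0, so q_W = 10 − 0.5q_Y.
By the same steps for Y: q_Y = 15.5 − 0.5q_W.
Substituting the second reaction function into the first: q_W = 10 − 0.5(15.5 − 0.5q_W), which gives 0.75q_W = 2.25 ⇒ q_W = 3.
Then q_Y = 15.5 − 0.5·3 = 14.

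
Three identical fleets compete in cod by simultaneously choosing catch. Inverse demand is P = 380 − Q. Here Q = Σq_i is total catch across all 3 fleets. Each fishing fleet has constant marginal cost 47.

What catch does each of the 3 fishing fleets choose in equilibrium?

A representative fishing fleet's profit is π_i = q_i(380 − Q) − 47q_i, with Q = q_i + Σ_{j≠i} q_j.
First-order condition: 333 − 2q_i − Σ_{j≠i} q_j = 0.
In a symmetric equilibrium every fishing fleet chooses the same q, so Σ_{j≠i} q_j = 2q. The condition becomes 333 − 4q = 0, giving q = 333/4 = 83.25.

83.25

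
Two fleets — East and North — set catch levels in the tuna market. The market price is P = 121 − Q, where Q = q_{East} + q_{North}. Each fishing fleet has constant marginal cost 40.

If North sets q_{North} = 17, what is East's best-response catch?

32

Fishing fleet East's profit: π = q_{East}(121 − (q_{East} + q_{North})) − 40q_{East}.
∂π/∂q_{East} = 81 − 2q_{East} − q_{North} = 0, so q_{East} = 40.5 − 0.5q_{North}.
At q_{North} = 17: q_{East} = 40.5 − 0.5·17 = 32.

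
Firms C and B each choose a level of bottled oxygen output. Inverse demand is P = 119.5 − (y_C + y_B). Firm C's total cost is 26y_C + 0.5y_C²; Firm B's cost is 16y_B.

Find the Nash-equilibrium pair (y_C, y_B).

Firm C's profit: π = y_C(119.5 − (y_C + y_B)) − 26y_C − 0.5y_C².
∂π/∂y_C = 93.5 − 3y_C − y_B = 0, so y_C = 187/6 − (1/3)y_B.
For B: ∂π/∂y_B = 103.5 − 2y_B − y_C = 0 ⇒ y_B = 51.75 − 0.5y_C.
Solving the two reaction functions simultaneously: (1 − (−1/3)(−0.5))y_C = 187/6 − (1/3)·51.75, so (5/6)y_C = 167/12 and y_C = 16.7.
Then y_B = 51.75 − 0.5·16.7 = 43.4.

16.7, 43.4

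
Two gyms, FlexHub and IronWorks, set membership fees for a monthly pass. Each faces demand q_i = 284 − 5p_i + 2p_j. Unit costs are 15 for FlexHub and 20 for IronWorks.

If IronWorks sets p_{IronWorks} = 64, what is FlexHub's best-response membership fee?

48.7

FlexHub's profit: π = (p_{FlexHub} − 15)(284 − 5p_{FlexHub} + 2p_{IronWorks}).
∂π/∂p_{FlexHub} = 359 − 10p_{FlexHub} + 2p_{IronWorks} = 0 ⇒ p_{FlexHub} = 35.9 + 0.2p_{IronWorks}.
At p_{IronWorks} = 64: p_{FlexHub} = 35.9 + 0.2·64 = 48.7.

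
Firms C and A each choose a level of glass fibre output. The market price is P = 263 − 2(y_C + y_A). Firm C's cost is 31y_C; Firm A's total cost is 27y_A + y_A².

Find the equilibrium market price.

Firm C's profit: π = y_C(263 − 2(y_C + y_A)) − 31y_C.
∂π/∂y_C = 232 − 4y_C − 2y_A = 0, so y_C = 58 − 0.5y_A.
For A: ∂π/∂y_A = 236 − 6y_A − 2y_C = 0 ⇒ y_A = 118/3 − (1/3)y_C.
Solving the two reaction functions simultaneously: (1 − (−0.5)(−1/3))y_C = 58 − 0.5·(118/3), so (5/6)y_C = 115/3 and y_C = 46.
Then y_A = 118/3 − (1/3)·46 = 24.
Equilibrium price: P = 263 − 2·70 = 123.

123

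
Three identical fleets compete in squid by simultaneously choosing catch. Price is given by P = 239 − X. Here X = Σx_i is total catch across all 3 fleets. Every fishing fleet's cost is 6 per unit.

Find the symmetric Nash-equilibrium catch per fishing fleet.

58.25

A representative fishing fleet's profit is π_i = x_i(239 − X) − 6x_i, with X = x_i + Σ_{j≠i} x_j.
First-order condition: 233 − 2x_i − Σ_{j≠i} x_j = 0.
With identical fishing fleets, set every x_j = x: then 233 − 2x − 2x = 0, i.e. x = 233/4 = 58.25.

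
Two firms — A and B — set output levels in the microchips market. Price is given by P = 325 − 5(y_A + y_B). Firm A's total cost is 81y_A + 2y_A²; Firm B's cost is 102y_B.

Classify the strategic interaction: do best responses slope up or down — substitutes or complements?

strategic substitutes

Firm A's profit: π = y_A(325 − 5(y_A + y_B)) − 81y_A − 2y_A².
∂π/∂y_A = 244 − 14y_A − 5y_B = 0, so y_A = 122/7 − (5/14)y_B.
The best-response slope dy_A/dy_B = −5/14 < 0: the reaction function is downward-sloping, so the choices are strategic substitutes.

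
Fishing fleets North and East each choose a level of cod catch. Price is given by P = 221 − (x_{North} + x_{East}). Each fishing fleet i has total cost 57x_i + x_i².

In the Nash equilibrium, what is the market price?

155.4

Fishing fleet North's profit: π = x_{North}(221 − (x_{North} + x_{East})) − 57x_{North} − x_{North}².
∂π/∂x_{North} = 164 − 4x_{North} − x_{East} = 0, so x_{North} = 41 − 0.25x_{East}.
The game is symmetric, so in equilibrium x_{East} = x_{North}: the reaction function gives 1.25x_{North} = 41, hence x_{North} = 32.8.
Equilibrium price: P = 221 − 65.6 = 155.4.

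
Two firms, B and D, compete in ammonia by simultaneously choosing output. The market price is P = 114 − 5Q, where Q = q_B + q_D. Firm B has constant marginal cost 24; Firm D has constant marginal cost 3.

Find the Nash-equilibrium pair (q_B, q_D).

4.6, 8.8

Firm B's profit: π = q_B(114 − 5(q_B + q_D)) − 24q_B.
∂π/∂q_B = 90 − 10q_B − 5q_D = 0, so q_B = 9 − 0.5q_D.
By the same steps for D: q_D = 11.1 − 0.5q_B.
Solving the two reaction functions simultaneously: (1 − (−0.5)(−0.5))q_B = 9 − 0.5·11.1, so 0.75q_B = 3.45 and q_B = 4.6.
Then q_D = 11.1 − 0.5·4.6 = 8.8.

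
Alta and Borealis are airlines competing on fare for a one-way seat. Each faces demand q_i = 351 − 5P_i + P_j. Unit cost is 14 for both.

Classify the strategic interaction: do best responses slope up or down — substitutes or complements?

strategic complements

Alta's profit: π = (P_{Alta} − 14)(351 − 5P_{Alta} + P_{Borealis}).
∂π/∂P_{Alta} = 421 − 10P_{Alta} + P_{Borealis} = 0 ⇒ P_{Alta} = 42.1 + 0.1P_{Borealis}.
The best-response slope dP_{Alta}/dP_{Borealis} = 0.1 > 0: the reaction function is upward-sloping, so the choices are strategic complements.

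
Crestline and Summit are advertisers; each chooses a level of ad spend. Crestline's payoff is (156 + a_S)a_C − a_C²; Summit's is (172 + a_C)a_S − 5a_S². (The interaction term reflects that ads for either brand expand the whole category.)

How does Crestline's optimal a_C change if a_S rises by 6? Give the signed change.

3

Expanding Crestline's payoff: 156a_C + a_Sa_C − a_C².
∂π/∂a_C = 156 + a_S − 2a_C = 0, so a_C = 78 + 0.5a_S.
The reaction-function slope is 0.5, so a 6-unit rise in a_S moves a_C by 0.5 × 6 = 3. Crestline's best response rises — the actions are strategic complements.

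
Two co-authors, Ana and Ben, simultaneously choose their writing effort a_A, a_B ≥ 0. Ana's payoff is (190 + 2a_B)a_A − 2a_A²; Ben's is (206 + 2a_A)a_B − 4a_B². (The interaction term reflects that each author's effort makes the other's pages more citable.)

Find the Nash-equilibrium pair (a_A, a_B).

69, 43

Expanding Ana's payoff: 190a_A + 2a_Ba_A − 2a_A².
∂π/∂a_A = 190 + 2a_B − 4a_A = 0, so a_A = 47.5 + 0.5a_B.
Likewise for Ben: a_B = 25.75 + 0.25a_A.
Solving the two reaction functions simultaneously: (1 − (0.5)(0.25))a_A = 47.5 + 0.5·25.75, so 0.875a_A = 60.375 and a_A = 69.
Then a_B = 25.75 + 0.25·69 = 43.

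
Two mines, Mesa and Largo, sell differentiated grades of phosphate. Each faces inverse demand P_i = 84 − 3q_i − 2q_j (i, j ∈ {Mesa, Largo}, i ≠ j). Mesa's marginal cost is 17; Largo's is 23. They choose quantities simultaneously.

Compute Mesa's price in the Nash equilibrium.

Mine Mesa's profit: π = q_{Mesa}(84 − 3q_{Mesa} − 2q_{Largo}) − 17q_{Mesa}.
∂π/∂q_{Mesa} = 67 − 6q_{Mesa} − 2q_{Largo} = 0 ⇒ q_{Mesa} = 67/6 − (1/3)q_{Largo}.
Similarly q_{Largo} = 61/6 − (1/3)q_{Mesa}.
Plugging q_{Largo} into Mesa's best response: q_{Mesa} = 67/6 − (1/3)(61/6 − (1/3)q_{Mesa}) ⇒ (8/9)q_{Mesa} = 70/9, so q_{Mesa} = 8.75.
Then q_{Largo} = 61/6 − (1/3)·8.75 = 7.25.
P_{Mesa} = 84 − 3·8.75 − 2·7.25 = 43.25.

43.25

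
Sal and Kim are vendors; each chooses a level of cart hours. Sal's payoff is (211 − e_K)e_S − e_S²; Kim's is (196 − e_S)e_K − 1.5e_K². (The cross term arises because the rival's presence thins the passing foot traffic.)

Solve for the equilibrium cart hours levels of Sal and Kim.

87.4, 36.2

Expanding Sal's payoff: 211e_S − e_Ke_S − e_S².
∂π/∂e_S = 211 − e_K − 2e_S = 0, so e_S = 105.5 − 0.5e_K.
Likewise for Kim: e_K = 196/3 − (1/3)e_S.
Plugging e_K into Sal's best response: e_S = 105.5 − 0.5(196/3 − (1/3)e_S) ⇒ (5/6)e_S = 437/6, so e_S = 87.4.
Then e_K = 196/3 − (1/3)·87.4 = 36.2.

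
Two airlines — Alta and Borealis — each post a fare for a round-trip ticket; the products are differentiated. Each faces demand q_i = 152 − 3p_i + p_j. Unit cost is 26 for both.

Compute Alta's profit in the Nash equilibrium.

1200

Alta's profit: π = (p_{Alta} − 26)(152 − 3p_{Alta} + p_{Borealis}).
∂π/∂p_{Alta} = 230 − 6p_{Alta} + p_{Borealis} = 0 ⇒ p_{Alta} = 115/3 + (1/6)p_{Borealis}.
Setting p_{Alta} = p_{Borealis} in the reaction function: p_{Alta} = 115/3 + (1/6)p_{Alta}, so p_{Alta} = (115/3) / (5/6) = 46.
q_{Alta} = 152 − 3·46 + 46 = 60.
Profit = (46 − 26)·60 = 1200.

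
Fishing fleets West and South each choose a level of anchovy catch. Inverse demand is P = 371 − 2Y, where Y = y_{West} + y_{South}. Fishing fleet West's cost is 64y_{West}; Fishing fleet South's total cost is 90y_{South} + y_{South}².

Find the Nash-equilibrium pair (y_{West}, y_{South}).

Fishing fleet West's profit: π = y_{West}(371 − 2(y_{West} + y_{South})) − 64y_{West}.
∂π/∂y_{West} = 307 − 4y_{West} − 2y_{South} = 0, so y_{West} = 76.75 − 0.5y_{South}.
For South: ∂π/∂y_{South} = 281 − 6y_{South} − 2y_{West} = 0 ⇒ y_{South} = 281/6 − (1/3)y_{West}.
Solving the two reaction functions simultaneously: (1 − (−0.5)(−1/3))y_{West} = 76.75 − 0.5·(281/6), so (5/6)y_{West} = 160/3 and y_{West} = 64.
Then y_{South} = 281/6 − (1/3)·64 = 25.5.

64, 25.5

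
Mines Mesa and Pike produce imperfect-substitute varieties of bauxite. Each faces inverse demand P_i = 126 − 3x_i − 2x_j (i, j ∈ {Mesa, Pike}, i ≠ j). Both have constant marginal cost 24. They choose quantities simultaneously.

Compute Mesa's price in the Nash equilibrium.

Mine Mesa's profit: π = x_{Mesa}(126 − 3x_{Mesa} − 2x_{Pike}) − 24x_{Mesa}.
∂π/∂x_{Mesa} = 102 − 6x_{Mesa} − 2x_{Pike} = 0 ⇒ x_{Mesa} = 17 − (1/3)x_{Pike}.
By symmetry x_{Pike} = x_{Mesa}; substituting into the reaction function, (4/3)x_{Mesa} = 17 and x_{Mesa} = 12.75.
P_{Mesa} = 126 − 3·12.75 − 2·12.75 = 62.25.

62.25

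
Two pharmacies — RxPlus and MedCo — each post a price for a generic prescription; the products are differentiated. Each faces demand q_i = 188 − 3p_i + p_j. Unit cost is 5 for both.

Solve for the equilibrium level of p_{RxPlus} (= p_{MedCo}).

40.6

RxPlus's profit: π = (p_{RxPlus} − 5)(188 − 3p_{RxPlus} + p_{MedCo}).
∂π/∂p_{RxPlus} = 203 − 6p_{RxPlus} + p_{MedCo} = 0 ⇒ p_{RxPlus} = 203/6 + (1/6)p_{MedCo}.
By symmetry p_{MedCo} = p_{RxPlus}; substituting into the reaction function, (5/6)p_{RxPlus} = 203/6 and p_{RxPlus} = 40.6.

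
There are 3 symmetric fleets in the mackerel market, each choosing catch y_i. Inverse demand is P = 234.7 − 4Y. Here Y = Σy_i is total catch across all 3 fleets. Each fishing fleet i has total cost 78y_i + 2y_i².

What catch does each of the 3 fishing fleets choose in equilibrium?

A representative fishing fleet's profit is π_i = y_i(234.7 − 4Y) − 78y_i − 2y_i², with Y = y_i + Σ_{j≠i} y_j.
First-order condition: 156.7 − 12y_i − 4Σ_{j≠i} y_j = 0.
In a symmetric equilibrium every fishing fleet chooses the same y, so Σ_{j≠i} y_j = 2y. The condition becomes 156.7 − 20y = 0, giving y = 156.7/20 = 7.835.

7.835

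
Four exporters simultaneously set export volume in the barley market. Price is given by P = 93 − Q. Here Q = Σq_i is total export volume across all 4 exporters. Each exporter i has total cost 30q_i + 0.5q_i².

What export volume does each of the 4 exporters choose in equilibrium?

10.5

A representative exporter's profit is π_i = q_i(93 − Q) − 30q_i − 0.5q_i², with Q = q_i + Σ_{j≠i} q_j.
First-order condition: 63 − 3q_i − Σ_{j≠i} q_j = 0.
With identical exporters, set every q_j = q: then 63 − 3q − 3q = 0, i.e. q = 63/6 = 10.5.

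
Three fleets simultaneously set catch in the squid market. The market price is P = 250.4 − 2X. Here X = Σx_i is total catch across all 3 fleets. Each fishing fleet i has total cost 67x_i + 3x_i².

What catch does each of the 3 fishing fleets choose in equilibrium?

A representative fishing fleet's profit is π_i = x_i(250.4 − 2X) − 67x_i − 3x_i², with X = x_i + Σ_{j≠i} x_j.
First-order condition: 183.4 − 10x_i − 2Σ_{j≠i} x_j = 0.
With identical fishing fleets, set every x_j = x: then 183.4 − 10x − 4x = 0, i.e. x = 183.4/14 = 13.1.

13.1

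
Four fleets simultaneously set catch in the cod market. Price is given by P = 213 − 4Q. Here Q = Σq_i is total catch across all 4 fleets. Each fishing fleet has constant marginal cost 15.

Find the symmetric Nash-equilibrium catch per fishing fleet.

A representative fishing fleet's profit is π_i = q_i(213 − 4Q) − 15q_i, with Q = q_i + Σ_{j≠i} q_j.
First-order condition: 198 − 8q_i − 4Σ_{j≠i} q_j = 0.
In a symmetric equilibrium every fishing fleet chooses the same q, so Σ_{j≠i} q_j = 3q. The condition becomes 198 − 20q = 0, giving q = 198/20 = 9.9.

9.9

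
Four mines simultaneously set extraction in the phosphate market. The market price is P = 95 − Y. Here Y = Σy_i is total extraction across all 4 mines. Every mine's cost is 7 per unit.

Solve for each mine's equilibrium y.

17.6

A representative mine's profit is π_i = y_i(95 − Y) − 7y_i, with Y = y_i + Σ_{j≠i} y_j.
First-order condition: 88 − 2y_i − Σ_{j≠i} y_j = 0.
In a symmetric equilibrium every mine chooses the same y, so Σ_{j≠i} y_j = 3y. The condition becomes 88 − 5y = 0, giving y = 88/5 = 17.6.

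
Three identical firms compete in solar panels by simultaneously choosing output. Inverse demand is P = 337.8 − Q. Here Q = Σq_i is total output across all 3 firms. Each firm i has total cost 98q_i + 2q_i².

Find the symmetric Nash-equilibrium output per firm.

A representative firm's profit is π_i = q_i(337.8 − Q) − 98q_i − 2q_i², with Q = q_i + Σ_{j≠i} q_j.
First-order condition: 239.8 − 6q_i − Σ_{j≠i} q_j = 0.
With identical firms, set every q_j = q: then 239.8 − 6q − 2q = 0, i.e. q = 239.8/8 = 29.975.

29.975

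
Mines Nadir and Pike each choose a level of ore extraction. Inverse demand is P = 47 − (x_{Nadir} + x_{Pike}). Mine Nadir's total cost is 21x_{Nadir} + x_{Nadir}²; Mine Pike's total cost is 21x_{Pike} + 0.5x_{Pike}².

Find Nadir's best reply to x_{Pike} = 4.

5.5

Mine Nadir's profit: π = x_{Nadir}(47 − (x_{Nadir} + x_{Pike})) − 21x_{Nadir} − x_{Nadir}².
∂π/∂x_{Nadir} = 26 − 4x_{Nadir} − x_{Pike} = 0, so x_{Nadir} = 6.5 − 0.25x_{Pike}.
At x_{Pike} = 4: x_{Nadir} = 6.5 − 0.25·4 = 5.5.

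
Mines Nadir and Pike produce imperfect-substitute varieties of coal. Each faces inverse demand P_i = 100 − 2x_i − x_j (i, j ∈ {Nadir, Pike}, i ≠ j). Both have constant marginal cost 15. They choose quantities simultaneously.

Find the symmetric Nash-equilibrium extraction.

Mine Nadir's profit: π = x_{Nadir}(100 − 2x_{Nadir} − x_{Pike}) − 15x_{Nadir}.
∂π/∂x_{Nadir} = 85 − 4x_{Nadir} − x_{Pike} = 0 ⇒ x_{Nadir} = 21.25 − 0.25x_{Pike}.
The game is symmetric, so in equilibrium x_{Pike} = x_{Nadir}: the reaction function gives 1.25x_{Nadir} = 21.25, hence x_{Nadir} = 17.

17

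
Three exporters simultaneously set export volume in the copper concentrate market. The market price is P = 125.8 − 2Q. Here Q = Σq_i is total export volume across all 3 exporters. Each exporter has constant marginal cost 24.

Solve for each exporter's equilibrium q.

12.725

A representative exporter's profit is π_i = q_i(125.8 − 2Q) − 24q_i, with Q = q_i + Σ_{j≠i} q_j.
First-order condition: 101.8 − 4q_i − 2Σ_{j≠i} q_j = 0.
In a symmetric equilibrium every exporter chooses the same q, so Σ_{j≠i} q_j = 2q. The condition becomes 101.8 − 8q = 0, giving q = 101.8/8 = 12.725.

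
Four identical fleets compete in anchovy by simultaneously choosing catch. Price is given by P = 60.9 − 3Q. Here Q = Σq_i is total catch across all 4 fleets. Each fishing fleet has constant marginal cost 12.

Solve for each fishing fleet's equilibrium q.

3.26

A representative fishing fleet's profit is π_i = q_i(60.9 − 3Q) − 12q_i, with Q = q_i + Σ_{j≠i} q_j.
First-order condition: 48.9 − 6q_i − 3Σ_{j≠i} q_j = 0.
Imposing symmetry (q_j = q for all j) turns Σ_{j≠i} q_j into 3q, so 48.9 = 15q and q = 3.26.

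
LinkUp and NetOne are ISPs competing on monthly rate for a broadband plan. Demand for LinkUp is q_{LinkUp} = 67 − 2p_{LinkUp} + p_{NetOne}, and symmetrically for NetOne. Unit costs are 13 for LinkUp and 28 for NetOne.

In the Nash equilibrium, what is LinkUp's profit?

800

LinkUp's profit: π = (p_{LinkUp} − 13)(67 − 2p_{LinkUp} + p_{NetOne}).
∂π/∂p_{LinkUp} = 93 − 4p_{LinkUp} + p_{NetOne} = 0 ⇒ p_{LinkUp} = 23.25 + 0.25p_{NetOne}.
Similarly p_{NetOne} = 30.75 + 0.25p_{LinkUp}.
Plugging p_{NetOne} into LinkUp's best response: p_{LinkUp} = 23.25 + 0.25(30.75 + 0.25p_{LinkUp}) ⇒ 0.9375p_{LinkUp} = 30.9375, so p_{LinkUp} = 33.
Then p_{NetOne} = 30.75 + 0.25·33 = 39.
q_{LinkUp} = 67 − 2·33 + 39 = 40.
Profit = (33 − 13)·40 = 800.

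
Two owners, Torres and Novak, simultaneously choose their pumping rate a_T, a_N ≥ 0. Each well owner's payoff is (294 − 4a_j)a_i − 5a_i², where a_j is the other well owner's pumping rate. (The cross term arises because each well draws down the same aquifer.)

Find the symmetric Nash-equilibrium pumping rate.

Torres's payoff is (294 − 4a_N)a_T − 5a_T².
∂π/∂a_T = 294 − 4a_N − 10a_T = 0, so a_T = 29.4 − 0.4a_N.
The game is symmetric, so in equilibrium a_N = a_T: the reaction function gives 1.4a_T = 29.4, hence a_T = 21.

21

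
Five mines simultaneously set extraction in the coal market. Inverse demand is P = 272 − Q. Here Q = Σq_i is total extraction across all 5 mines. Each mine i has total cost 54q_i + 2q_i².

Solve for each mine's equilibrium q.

21.8

A representative mine's profit is π_i = q_i(272 − Q) − 54q_i − 2q_i², with Q = q_i + Σ_{j≠i} q_j.
First-order condition: 218 − 6q_i − Σ_{j≠i} q_j = 0.
Imposing symmetry (q_j = q for all j) turns Σ_{j≠i} q_j into 4q, so 218 = 10q and q = 21.8.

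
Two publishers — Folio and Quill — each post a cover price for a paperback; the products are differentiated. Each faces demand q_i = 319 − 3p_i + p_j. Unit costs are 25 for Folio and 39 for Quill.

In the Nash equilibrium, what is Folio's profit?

Folio's profit: π = (p_{Folio} − 25)(319 − 3p_{Folio} + p_{Quill}).
∂π/∂p_{Folio} = 394 − 6p_{Folio} + p_{Quill} = 0 ⇒ p_{Folio} = 197/3 + (1/6)p_{Quill}.
Similarly p_{Quill} = 218/3 + (1/6)p_{Folio}.
Plugging p_{Quill} into Folio's best response: p_{Folio} = 197/3 + (1/6)(218/3 + (1/6)p_{Folio}) ⇒ (35/36)p_{Folio} = 700/9, so p_{Folio} = 80.
Then p_{Quill} = 218/3 + (1/6)·80 = 86.
q_{Folio} = 319 − 3·80 + 86 = 165.
Profit = (80 − 25)·165 = 9075.

9075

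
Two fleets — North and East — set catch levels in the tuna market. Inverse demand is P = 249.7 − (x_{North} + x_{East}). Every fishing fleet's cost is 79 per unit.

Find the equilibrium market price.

135.9

Fishing fleet North's profit: π = x_{North}(249.7 − (x_{North} + x_{East})) − 79x_{North}.
∂π/∂x_{North} = 170.7 − 2x_{North} − x_{East} = 0, so x_{North} = 85.35 − 0.5x_{East}.
Setting x_{North} = x_{East} in the reaction function: x_{North} = 85.35 − 0.5x_{North}, so x_{North} = 85.35 / 1.5 = 56.9.
Equilibrium price: P = 249.7 − 113.8 = 135.9.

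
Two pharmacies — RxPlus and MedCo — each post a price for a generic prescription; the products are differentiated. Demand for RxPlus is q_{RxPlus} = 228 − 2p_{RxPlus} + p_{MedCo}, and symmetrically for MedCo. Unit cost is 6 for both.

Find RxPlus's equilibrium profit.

RxPlus's profit: π = (p_{RxPlus} − 6)(228 − 2p_{RxPlus} + p_{MedCo}).
∂π/∂p_{RxPlus} = 240 − 4p_{RxPlus} + p_{MedCo} = 0 ⇒ p_{RxPlus} = 60 + 0.25p_{MedCo}.
Setting p_{RxPlus} = p_{MedCo} in the reaction function: p_{RxPlus} = 60 + 0.25p_{RxPlus}, so p_{RxPlus} = 60 / 0.75 = 80.
q_{RxPlus} = 228 − 2·80 + 80 = 148.
Profit = (80 − 6)·148 = 10952.

10952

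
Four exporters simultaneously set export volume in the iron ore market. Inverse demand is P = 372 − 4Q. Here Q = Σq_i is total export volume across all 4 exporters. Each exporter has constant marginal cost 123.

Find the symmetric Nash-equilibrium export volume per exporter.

12.45

A representative exporter's profit is π_i = q_i(372 − 4Q) − 123q_i, with Q = q_i + Σ_{j≠i} q_j.
First-order condition: 249 − 8q_i − 4Σ_{j≠i} q_j = 0.
In a symmetric equilibrium every exporter chooses the same q, so Σ_{j≠i} q_j = 3q. The condition becomes 249 − 20q = 0, giving q = 249/20 = 12.45.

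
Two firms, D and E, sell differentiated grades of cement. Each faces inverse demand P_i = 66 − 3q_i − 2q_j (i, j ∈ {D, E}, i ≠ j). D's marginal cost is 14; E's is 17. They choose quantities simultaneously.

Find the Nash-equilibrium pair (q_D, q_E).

6.6875, 5.9375

Firm D's profit: π = q_D(66 − 3q_D − 2q_E) − 14q_D.
∂π/∂q_D = 52 − 6q_D − 2q_E = 0 ⇒ q_D = 26/3 − (1/3)q_E.
Similarly q_E = 49/6 − (1/3)q_D.
Substituting the second reaction function into the first: q_D = 26/3 − (1/3)(49/6 − (1/3)q_D), which gives (8/9)q_D = 107/18 ⇒ q_D = 6.6875.
Then q_E = 49/6 − (1/3)·6.6875 = 5.9375.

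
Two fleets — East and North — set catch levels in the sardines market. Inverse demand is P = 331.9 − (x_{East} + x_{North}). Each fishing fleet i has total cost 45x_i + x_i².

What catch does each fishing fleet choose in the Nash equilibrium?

Fishing fleet East's profit: π = x_{East}(331.9 − (x_{East} + x_{North})) − 45x_{East} − x_{East}².
∂π/∂x_{East} = 286.9 − 4x_{East} − x_{North} = 0, so x_{East} = 71.725 − 0.25x_{North}.
The game is symmetric, so in equilibrium x_{North} = x_{East}: the reaction function gives 1.25x_{East} = 71.725, hence x_{East} = 57.38.

57.38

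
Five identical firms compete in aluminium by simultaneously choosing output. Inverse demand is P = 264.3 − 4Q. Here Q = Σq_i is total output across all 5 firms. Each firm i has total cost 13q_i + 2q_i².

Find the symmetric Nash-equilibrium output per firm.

A representative firm's profit is π_i = q_i(264.3 − 4Q) − 13q_i − 2q_i², with Q = q_i + Σ_{j≠i} q_j.
First-order condition: 251.3 − 12q_i − 4Σ_{j≠i} q_j = 0.
In a symmetric equilibrium every firm chooses the same q, so Σ_{j≠i} q_j = 4q. The condition becomes 251.3 − 28q = 0, giving q = 251.3/28 = 8.975.

8.975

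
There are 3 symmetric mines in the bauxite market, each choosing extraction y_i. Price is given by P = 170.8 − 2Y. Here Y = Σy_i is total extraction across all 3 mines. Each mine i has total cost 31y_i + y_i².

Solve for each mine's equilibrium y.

13.98

A representative mine's profit is π_i = y_i(170.8 − 2Y) − 31y_i − y_i², with Y = y_i + Σ_{j≠i} y_j.
First-order condition: 139.8 − 6y_i − 2Σ_{j≠i} y_j = 0.
With identical mines, set every y_j = y: then 139.8 − 6y − 4y = 0, i.e. y = 139.8/10 = 13.98.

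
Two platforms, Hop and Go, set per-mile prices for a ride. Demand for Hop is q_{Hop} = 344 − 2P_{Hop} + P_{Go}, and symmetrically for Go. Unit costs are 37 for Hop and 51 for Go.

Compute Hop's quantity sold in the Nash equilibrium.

Hop's profit: π = (P_{Hop} − 37)(344 − 2P_{Hop} + P_{Go}).
∂π/∂P_{Hop} = 418 − 4P_{Hop} + P_{Go} = 0 ⇒ P_{Hop} = 104.5 + 0.25P_{Go}.
Similarly P_{Go} = 111.5 + 0.25P_{Hop}.
Plugging P_{Go} into Hop's best response: P_{Hop} = 104.5 + 0.25(111.5 + 0.25P_{Hop}) ⇒ 0.9375P_{Hop} = 132.375, so P_{Hop} = 141.2.
Then P_{Go} = 111.5 + 0.25·141.2 = 146.8.
q_{Hop} = 344 − 2·141.2 + 146.8 = 208.4.

208.4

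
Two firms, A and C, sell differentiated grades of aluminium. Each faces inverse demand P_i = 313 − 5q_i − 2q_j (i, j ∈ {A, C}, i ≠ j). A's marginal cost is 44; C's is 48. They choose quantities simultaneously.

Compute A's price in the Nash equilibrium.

Firm A's profit: π = q_A(313 − 5q_A − 2q_C) − 44q_A.
∂π/∂q_A = 269 − 10q_A − 2q_C = 0 ⇒ q_A = 26.9 − 0.2q_C.
Similarly q_C = 26.5 − 0.2q_A.
Plugging q_C into A's best response: q_A = 26.9 − 0.2(26.5 − 0.2q_A) ⇒ 0.96q_A = 21.6, so q_A = 22.5.
Then q_C = 26.5 − 0.2·22.5 = 22.
P_A = 313 − 5·22.5 − 2·22 = 156.5.

156.5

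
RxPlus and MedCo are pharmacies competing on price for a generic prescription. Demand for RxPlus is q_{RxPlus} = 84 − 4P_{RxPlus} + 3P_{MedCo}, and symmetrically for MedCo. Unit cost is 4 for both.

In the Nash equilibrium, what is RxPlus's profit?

1024

RxPlus's profit: π = (P_{RxPlus} − 4)(84 − 4P_{RxPlus} + 3P_{MedCo}).
∂π/∂P_{RxPlus} = 100 − 8P_{RxPlus} + 3P_{MedCo} = 0 ⇒ P_{RxPlus} = 12.5 + 0.375P_{MedCo}.
The game is symmetric, so in equilibrium P_{MedCo} = P_{RxPlus}: the reaction function gives 0.625P_{RxPlus} = 12.5, hence P_{RxPlus} = 20.
q_{RxPlus} = 84 − 4·20 + 3·20 = 64.
Profit = (20 − 4)·64 = 1024.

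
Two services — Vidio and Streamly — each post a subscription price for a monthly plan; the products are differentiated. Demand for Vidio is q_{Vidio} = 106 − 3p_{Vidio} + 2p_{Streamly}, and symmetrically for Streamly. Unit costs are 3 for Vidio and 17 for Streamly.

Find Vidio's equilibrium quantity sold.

85.125

Vidio's profit: π = (p_{Vidio} − 3)(106 − 3p_{Vidio} + 2p_{Streamly}).
∂π/∂p_{Vidio} = 115 − 6p_{Vidio} + 2p_{Streamly} = 0 ⇒ p_{Vidio} = 115/6 + (1/3)p_{Streamly}.
Similarly p_{Streamly} = 157/6 + (1/3)p_{Vidio}.
Plugging p_{Streamly} into Vidio's best response: p_{Vidio} = 115/6 + (1/3)(157/6 + (1/3)p_{Vidio}) ⇒ (8/9)p_{Vidio} = 251/9, so p_{Vidio} = 31.375.
Then p_{Streamly} = 157/6 + (1/3)·31.375 = 36.625.
q_{Vidio} = 106 − 3·31.375 + 2·36.625 = 85.125.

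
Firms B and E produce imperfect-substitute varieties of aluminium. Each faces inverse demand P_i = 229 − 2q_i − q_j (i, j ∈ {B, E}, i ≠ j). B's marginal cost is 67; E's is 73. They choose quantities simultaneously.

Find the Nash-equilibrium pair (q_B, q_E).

Firm B's profit: π = q_B(229 − 2q_B − q_E) − 67q_B.
∂π/∂q_B = 162 − 4q_B − q_E = 0 ⇒ q_B = 40.5 − 0.25q_E.
Similarly q_E = 39 − 0.25q_B.
Plugging q_E into B's best response: q_B = 40.5 − 0.25(39 − 0.25q_B) ⇒ 0.9375q_B = 30.75, so q_B = 32.8.
Then q_E = 39 − 0.25·32.8 = 30.8.

32.8, 30.8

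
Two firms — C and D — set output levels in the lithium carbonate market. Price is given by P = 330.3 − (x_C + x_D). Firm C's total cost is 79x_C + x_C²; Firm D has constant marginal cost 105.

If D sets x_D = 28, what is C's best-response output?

Firm C's profit: π = x_C(330.3 − (x_C + x_D)) − 79x_C − x_C².
∂π/∂x_C = 251.3 − 4x_C − x_D = 0, so x_C = 62.825 − 0.25x_D.
At x_D = 28: x_C = 62.825 − 0.25·28 = 55.825.

55.825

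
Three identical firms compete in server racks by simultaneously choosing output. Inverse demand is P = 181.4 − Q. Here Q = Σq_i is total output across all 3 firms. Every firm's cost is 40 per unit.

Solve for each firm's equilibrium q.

A representative firm's profit is π_i = q_i(181.4 − Q) − 40q_i, with Q = q_i + Σ_{j≠i} q_j.
First-order condition: 141.4 − 2q_i − Σ_{j≠i} q_j = 0.
Imposing symmetry (q_j = q for all j) turns Σ_{j≠i} q_j into 2q, so 141.4 = 4q and q = 35.35.

35.35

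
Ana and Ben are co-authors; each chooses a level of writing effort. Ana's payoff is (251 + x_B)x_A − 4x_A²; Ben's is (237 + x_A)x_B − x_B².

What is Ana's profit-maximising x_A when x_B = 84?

41.875

Expanding Ana's payoff: 251x_A + x_Bx_A − 4x_A².
∂π/∂x_A = 251 + x_B − 8x_A = 0, so x_A = 31.375 + 0.125x_B.
At x_B = 84: x_A = 31.375 + 0.125·84 = 41.875.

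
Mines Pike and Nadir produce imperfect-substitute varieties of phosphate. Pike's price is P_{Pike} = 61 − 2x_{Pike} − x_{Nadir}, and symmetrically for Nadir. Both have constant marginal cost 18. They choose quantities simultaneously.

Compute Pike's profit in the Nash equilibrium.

147.92

Mine Pike's profit: π = x_{Pike}(61 − 2x_{Pike} − x_{Nadir}) − 18x_{Pike}.
∂π/∂x_{Pike} = 43 − 4x_{Pike} − x_{Nadir} = 0 ⇒ x_{Pike} = 10.75 − 0.25x_{Nadir}.
By symmetry x_{Nadir} = x_{Pike}; substituting into the reaction function, 1.25x_{Pike} = 10.75 and x_{Pike} = 8.6.
P_{Pike} = 61 − 2·8.6 − 8.6 = 35.2.
Profit = (35.2 − 18)·8.6 = 147.92.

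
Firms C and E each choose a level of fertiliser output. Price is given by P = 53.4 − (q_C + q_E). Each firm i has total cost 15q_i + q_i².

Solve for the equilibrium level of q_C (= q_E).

7.68

Firm C's profit: π = q_C(53.4 − (q_C + q_E)) − 15q_C − q_C².
∂π/∂q_C = 38.4 − 4q_C − q_E = 0, so q_C = 9.6 − 0.25q_E.
The game is symmetric, so in equilibrium q_E = q_C: the reaction function gives 1.25q_C = 9.6, hence q_C = 7.68.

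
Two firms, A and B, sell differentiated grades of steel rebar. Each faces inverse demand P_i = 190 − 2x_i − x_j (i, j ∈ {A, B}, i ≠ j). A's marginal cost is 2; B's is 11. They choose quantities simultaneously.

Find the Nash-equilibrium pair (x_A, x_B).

38.2, 35.2

Firm A's profit: π = x_A(190 − 2x_A − x_B) − 2x_A.
∂π/∂x_A = 188 − 4x_A − x_B = 0 ⇒ x_A = 47 − 0.25x_B.
Similarly x_B = 44.75 − 0.25x_A.
Substituting the second reaction function into the first: x_A = 47 − 0.25(44.75 − 0.25x_A), which gives 0.9375x_A = 35.8125 ⇒ x_A = 38.2.
Then x_B = 44.75 − 0.25·38.2 = 35.2.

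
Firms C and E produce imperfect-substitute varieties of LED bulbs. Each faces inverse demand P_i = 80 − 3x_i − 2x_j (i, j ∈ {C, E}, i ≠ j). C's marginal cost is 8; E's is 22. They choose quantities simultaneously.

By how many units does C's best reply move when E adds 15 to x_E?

Firm C's profit: π = x_C(80 − 3x_C − 2x_E) − 8x_C.
∂π/∂x_C = 72 − 6x_C − 2x_E = 0 ⇒ x_C = 12 − (1/3)x_E.
The reaction-function slope is −1/3, so a 15-unit rise in x_E moves x_C by −1/3 × 15 = −5. C's best response falls — the actions are strategic substitutes.

-5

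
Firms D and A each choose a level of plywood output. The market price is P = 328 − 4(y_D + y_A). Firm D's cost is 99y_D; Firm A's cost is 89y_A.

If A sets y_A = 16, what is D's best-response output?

Firm D's profit: π = y_D(328 − 4(y_D + y_A)) − 99y_D.
∂π/∂y_D = 229 − 8y_D − 4y_A = 0, so y_D = 28.625 − 0.5y_A.
At y_A = 16: y_D = 28.625 − 0.5·16 = 20.625.

20.625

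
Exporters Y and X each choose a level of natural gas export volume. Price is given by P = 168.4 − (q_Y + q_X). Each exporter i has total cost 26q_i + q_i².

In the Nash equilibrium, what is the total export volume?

56.96

Exporter Y's profit: π = q_Y(168.4 − (q_Y + q_X)) − 26q_Y − q_Y².
∂π/∂q_Y = 142.4 − 4q_Y − q_X = 0, so q_Y = 35.6 − 0.25q_X.
Setting q_Y = q_X in the reaction function: q_Y = 35.6 − 0.25q_Y, so q_Y = 35.6 / 1.25 = 28.48.
Total export volume: 28.48 + 28.48 = 56.96.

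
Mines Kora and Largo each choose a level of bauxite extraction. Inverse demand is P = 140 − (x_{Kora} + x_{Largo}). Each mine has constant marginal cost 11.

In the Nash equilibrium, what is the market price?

54

Mine Kora's profit: π = x_{Kora}(140 − (x_{Kora} + x_{Largo})) − 11x_{Kora}.
∂π/∂x_{Kora} = 129 − 2x_{Kora} − x_{Largo} = 0, so x_{Kora} = 64.5 − 0.5x_{Largo}.
Setting x_{Kora} = x_{Largo} in the reaction function: x_{Kora} = 64.5 − 0.5x_{Kora}, so x_{Kora} = 64.5 / 1.5 = 43.
Equilibrium price: P = 140 − 86 = 54.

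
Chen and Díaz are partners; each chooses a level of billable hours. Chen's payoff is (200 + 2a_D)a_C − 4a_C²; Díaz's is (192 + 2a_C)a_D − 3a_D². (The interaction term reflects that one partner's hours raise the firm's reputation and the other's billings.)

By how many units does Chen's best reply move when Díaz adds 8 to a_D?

2

Expanding Chen's payoff: 200a_C + 2a_Da_C − 4a_C².
∂π/∂a_C = 200 + 2a_D − 8a_C = 0, so a_C = 25 + 0.25a_D.
The reaction-function slope is 0.25, so an 8-unit rise in a_D moves a_C by 0.25 × 8 = 2. Chen's best response rises — the actions are strategic complements.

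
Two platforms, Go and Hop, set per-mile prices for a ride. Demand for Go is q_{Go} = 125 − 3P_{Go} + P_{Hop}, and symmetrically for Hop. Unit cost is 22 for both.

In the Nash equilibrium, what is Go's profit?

787.32

Go's profit: π = (P_{Go} − 22)(125 − 3P_{Go} + P_{Hop}).
∂π/∂P_{Go} = 191 − 6P_{Go} + P_{Hop} = 0 ⇒ P_{Go} = 191/6 + (1/6)P_{Hop}.
By symmetry P_{Hop} = P_{Go}; substituting into the reaction function, (5/6)P_{Go} = 191/6 and P_{Go} = 38.2.
q_{Go} = 125 − 3·38.2 + 38.2 = 48.6.
Profit = (38.2 − 22)·48.6 = 787.32.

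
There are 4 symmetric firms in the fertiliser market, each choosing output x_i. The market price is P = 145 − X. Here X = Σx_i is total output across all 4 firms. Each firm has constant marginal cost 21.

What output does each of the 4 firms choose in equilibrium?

A representative firm's profit is π_i = x_i(145 − X) − 21x_i, with X = x_i + Σ_{j≠i} x_j.
First-order condition: 124 − 2x_i − Σ_{j≠i} x_j = 0.
In a symmetric equilibrium every firm chooses the same x, so Σ_{j≠i} x_j = 3x. The condition becomes 124 − 5x = 0, giving x = 124/5 = 24.8.

24.8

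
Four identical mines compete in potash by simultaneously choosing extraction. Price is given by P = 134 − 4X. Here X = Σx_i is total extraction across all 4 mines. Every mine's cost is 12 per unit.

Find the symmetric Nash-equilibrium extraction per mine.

A representative mine's profit is π_i = x_i(134 − 4X) − 12x_i, with X = x_i + Σ_{j≠i} x_j.
First-order condition: 122 − 8x_i − 4Σ_{j≠i} x_j = 0.
With identical mines, set every x_j = x: then 122 − 8x − 12x = 0, i.e. x = 122/20 = 6.1.

6.1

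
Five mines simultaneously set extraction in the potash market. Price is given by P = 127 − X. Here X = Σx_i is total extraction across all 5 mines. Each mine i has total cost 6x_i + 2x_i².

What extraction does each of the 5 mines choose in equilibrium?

A representative mine's profit is π_i = x_i(127 − X) − 6x_i − 2x_i², with X = x_i + Σ_{j≠i} x_j.
First-order condition: 121 − 6x_i − Σ_{j≠i} x_j = 0.
Imposing symmetry (x_j = x for all j) turns Σ_{j≠i} x_j into 4x, so 121 = 10x and x = 12.1.

12.1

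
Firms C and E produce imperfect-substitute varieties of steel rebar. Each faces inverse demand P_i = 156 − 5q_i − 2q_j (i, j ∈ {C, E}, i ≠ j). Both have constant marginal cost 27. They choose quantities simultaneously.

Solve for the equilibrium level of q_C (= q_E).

Firm C's profit: π = q_C(156 − 5q_C − 2q_E) − 27q_C.
∂π/∂q_C = 129 − 10q_C − 2q_E = 0 ⇒ q_C = 12.9 − 0.2q_E.
The game is symmetric, so in equilibrium q_E = q_C: the reaction function gives 1.2q_C = 12.9, hence q_C = 10.75.

10.75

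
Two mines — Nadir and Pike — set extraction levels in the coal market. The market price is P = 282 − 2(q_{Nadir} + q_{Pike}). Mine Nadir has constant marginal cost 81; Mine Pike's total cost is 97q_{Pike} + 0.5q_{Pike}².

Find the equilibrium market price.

160.375

Mine Nadir's profit: π = q_{Nadir}(282 − 2(q_{Nadir} + q_{Pike})) − 81q_{Nadir}.
∂π/∂q_{Nadir} = 201 − 4q_{Nadir} − 2q_{Pike} = 0, so q_{Nadir} = 50.25 − 0.5q_{Pike}.
For Pike: ∂π/∂q_{Pike} = 185 − 5q_{Pike} − 2q_{Nadir} = 0 ⇒ q_{Pike} = 37 − 0.4q_{Nadir}.
Substituting the second reaction function into the first: q_{Nadir} = 50.25 − 0.5(37 − 0.4q_{Nadir}), which gives 0.8q_{Nadir} = 31.75 ⇒ q_{Nadir} = 39.6875.
Then q_{Pike} = 37 − 0.4·39.6875 = 21.125.
Equilibrium price: P = 282 − 2·60.8125 = 160.375.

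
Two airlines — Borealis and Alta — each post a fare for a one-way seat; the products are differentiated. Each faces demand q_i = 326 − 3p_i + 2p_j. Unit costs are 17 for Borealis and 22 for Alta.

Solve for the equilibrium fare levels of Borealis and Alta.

95.1875, 97.0625

Borealis's profit: π = (p_{Borealis} − 17)(326 − 3p_{Borealis} + 2p_{Alta}).
∂π/∂p_{Borealis} = 377 − 6p_{Borealis} + 2p_{Alta} = 0 ⇒ p_{Borealis} = 377/6 + (1/3)p_{Alta}.
Similarly p_{Alta} = 196/3 + (1/3)p_{Borealis}.
Plugging p_{Alta} into Borealis's best response: p_{Borealis} = 377/6 + (1/3)(196/3 + (1/3)p_{Borealis}) ⇒ (8/9)p_{Borealis} = 1523/18, so p_{Borealis} = 95.1875.
Then p_{Alta} = 196/3 + (1/3)·95.1875 = 97.0625.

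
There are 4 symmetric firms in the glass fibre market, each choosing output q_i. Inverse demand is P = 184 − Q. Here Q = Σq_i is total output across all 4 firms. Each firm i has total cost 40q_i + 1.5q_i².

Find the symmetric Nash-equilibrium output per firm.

A representative firm's profit is π_i = q_i(184 − Q) − 40q_i − 1.5q_i², with Q = q_i + Σ_{j≠i} q_j.
First-order condition: 144 − 5q_i − Σ_{j≠i} q_j = 0.
With identical firms, set every q_j = q: then 144 − 5q − 3q = 0, i.e. q = 144/8 = 18.

18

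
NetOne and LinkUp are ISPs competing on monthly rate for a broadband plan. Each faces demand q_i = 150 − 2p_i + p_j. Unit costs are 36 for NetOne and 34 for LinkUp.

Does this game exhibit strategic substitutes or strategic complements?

strategic complements

NetOne's profit: π = (p_{NetOne} − 36)(150 − 2p_{NetOne} + p_{LinkUp}).
∂π/∂p_{NetOne} = 222 − 4p_{NetOne} + p_{LinkUp} = 0 ⇒ p_{NetOne} = 55.5 + 0.25p_{LinkUp}.
The best-response slope dp_{NetOne}/dp_{LinkUp} = 0.25 > 0: the reaction function is upward-sloping, so the choices are strategic complements.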